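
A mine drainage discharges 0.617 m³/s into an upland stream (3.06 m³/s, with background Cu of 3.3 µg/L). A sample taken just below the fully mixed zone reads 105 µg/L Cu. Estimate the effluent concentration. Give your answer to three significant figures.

Mass balance: 3.060·3.300 + 0.6170·Cₑ = 3.677·105.0
→ Cₑ = (3.677·105.0 − 3.060·3.300) / 0.6170 = 609.4 µg/L.

609 µg/L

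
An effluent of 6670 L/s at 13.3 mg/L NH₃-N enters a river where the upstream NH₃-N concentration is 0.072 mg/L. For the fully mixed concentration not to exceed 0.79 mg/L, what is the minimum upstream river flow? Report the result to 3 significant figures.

Set C_mix = 0.79: (Q·0.07200 + 6670·13.30) / (Q + 6670) = 0.79
→ Q = 6670·(13.30 − 0.79)/(0.79 − 0.07200) = 116200 L/s.

116000 L/s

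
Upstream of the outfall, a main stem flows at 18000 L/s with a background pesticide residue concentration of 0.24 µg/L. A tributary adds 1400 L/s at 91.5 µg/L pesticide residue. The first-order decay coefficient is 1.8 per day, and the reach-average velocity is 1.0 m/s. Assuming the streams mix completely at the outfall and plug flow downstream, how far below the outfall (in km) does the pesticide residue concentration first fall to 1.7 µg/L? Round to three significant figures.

66.7 km

After mixing, C = (18000·0.2400 + 1400·91.50) / 19400 = 132400/19400 = 6.826 µg/L.
Set 6.826·exp(−k·t) = 1.7 → t = ln(6.826/1.7)/k = 66720 s = 18.53 h.
Distance = v·t = 1.0·66720 = 66720 m = 66.72 km.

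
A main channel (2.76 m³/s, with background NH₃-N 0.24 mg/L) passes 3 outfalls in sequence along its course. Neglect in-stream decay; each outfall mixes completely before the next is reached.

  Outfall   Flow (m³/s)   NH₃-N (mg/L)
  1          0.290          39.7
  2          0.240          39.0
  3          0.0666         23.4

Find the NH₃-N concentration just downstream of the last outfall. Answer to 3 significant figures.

6.88 mg/L

After outfall 1: Q = 2.760 + 0.2900 = 3.050 m³/s; C = (2.760·0.2400 + 0.2900·39.70)/3.050 = 3.992 mg/L.
After outfall 2: Q = 3.050 + 0.2400 = 3.290 m³/s; C = (3.050·3.992 + 0.2400·39.00)/3.290 = 6.546 mg/L.
After outfall 3: Q = 3.290 + 0.06660 = 3.357 m³/s; C = (3.290·6.546 + 0.06660·23.40)/3.357 = 6.880 mg/L.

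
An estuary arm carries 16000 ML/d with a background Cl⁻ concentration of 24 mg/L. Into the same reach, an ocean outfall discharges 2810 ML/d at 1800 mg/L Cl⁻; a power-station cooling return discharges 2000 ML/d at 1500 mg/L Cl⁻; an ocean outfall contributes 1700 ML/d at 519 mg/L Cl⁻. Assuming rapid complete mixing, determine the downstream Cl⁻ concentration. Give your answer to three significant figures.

414 mg/L

Mass balance: C = (16000·24.00 + 2810·1800 + 2000·1500 + 1700·519.0) / 22510 = 9324000/22510 = 414.2 mg/L.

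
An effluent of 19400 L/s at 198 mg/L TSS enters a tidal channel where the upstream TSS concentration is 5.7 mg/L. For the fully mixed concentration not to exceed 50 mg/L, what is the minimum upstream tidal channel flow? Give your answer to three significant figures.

Set C_mix = 50: (Q·5.700 + 19400·198.0) / (Q + 19400) = 50
→ Q = 19400·(198.0 − 50)/(50 − 5.700) = 64810 L/s.

64800 L/s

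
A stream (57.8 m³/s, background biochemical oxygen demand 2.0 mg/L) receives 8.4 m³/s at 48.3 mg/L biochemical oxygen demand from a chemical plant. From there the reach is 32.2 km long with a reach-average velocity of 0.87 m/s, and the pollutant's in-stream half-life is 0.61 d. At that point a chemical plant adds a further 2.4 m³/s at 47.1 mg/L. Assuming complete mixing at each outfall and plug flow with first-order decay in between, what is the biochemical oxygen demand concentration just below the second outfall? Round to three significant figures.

After mixing, C = (57.80·2.000 + 8.400·48.30) / 66.20 = 521.3/66.20 = 7.875 mg/L; combined flow 66.20 m³/s.
Travel time t = 32.2·1000 / 0.87 = 37010 s = 10.28 h.
Half-life 0.61 d → k = ln 2 / 0.61 = 1.136 d⁻¹.
After decay, C = 7.875 × e^(−kt) = 7.875 × 0.6146 = 4.840 mg/L.
Second outfall: C = (66.20·4.840 + 2.400·47.10)/68.60 = 6.319 mg/L.

6.32 mg/L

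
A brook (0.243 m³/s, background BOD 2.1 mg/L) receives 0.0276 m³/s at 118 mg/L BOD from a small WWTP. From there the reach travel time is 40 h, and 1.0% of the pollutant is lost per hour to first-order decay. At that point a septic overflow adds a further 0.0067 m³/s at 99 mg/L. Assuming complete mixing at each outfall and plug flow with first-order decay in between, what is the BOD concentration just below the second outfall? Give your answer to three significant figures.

11.5 mg/L

Mass balance: C = (0.2430·2.100 + 0.02760·118.0) / 0.2706 = 3.767/0.2706 = 13.92 mg/L; combined flow 0.2706 m³/s.
1.0%/h lost → k = −ln(1 − 0.01) = 0.01005 h⁻¹.
Applying C = C₀e^(−kt): 13.92 × 0.6690 = 9.313 mg/L.
Second outfall: C = (0.2706·9.313 + 0.006700·99.00)/0.2773 = 11.48 mg/L.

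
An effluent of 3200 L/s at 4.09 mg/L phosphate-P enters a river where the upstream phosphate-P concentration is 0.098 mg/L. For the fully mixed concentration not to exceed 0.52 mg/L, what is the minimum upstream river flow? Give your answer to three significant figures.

Set C_mix = 0.52: (Q·0.09800 + 3200·4.090) / (Q + 3200) = 0.52
→ Q = 3200·(4.090 − 0.52)/(0.52 − 0.09800) = 27070 L/s.

27100 L/s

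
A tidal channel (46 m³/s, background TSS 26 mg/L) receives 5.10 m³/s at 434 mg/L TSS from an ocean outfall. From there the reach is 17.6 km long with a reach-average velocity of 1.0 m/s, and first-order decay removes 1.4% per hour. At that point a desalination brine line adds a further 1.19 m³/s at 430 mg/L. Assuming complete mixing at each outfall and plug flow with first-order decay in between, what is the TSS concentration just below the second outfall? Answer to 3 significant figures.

70.6 mg/L

After mixing, C = (46.00·26.00 + 5.100·434.0) / 51.10 = 3409/51.10 = 66.72 mg/L; combined flow 51.10 m³/s.
Travel time t = 17.6·1000 / 1.0 = 17600 s = 4.889 h.
1.4%/h lost → k = −ln(1 − 0.014) = 0.01410 h⁻¹.
First-order decay: C = 66.72·exp(−k·t) = 66.72·0.9334 = 62.28 mg/L.
At the second outfall, C = (51.10·62.28 + 1.190·430.0) / (51.10 + 1.190) = 70.64 mg/L.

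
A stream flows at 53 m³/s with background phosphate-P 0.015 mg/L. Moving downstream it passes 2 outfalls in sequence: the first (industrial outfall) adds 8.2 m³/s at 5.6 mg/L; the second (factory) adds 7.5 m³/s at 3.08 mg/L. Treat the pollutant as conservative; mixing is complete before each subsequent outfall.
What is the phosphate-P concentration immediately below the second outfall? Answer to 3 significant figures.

Outfall 1: combined Q = 61.20 m³/s; C = (53.00·0.01500 + 8.200·5.600)/61.20 = 0.7633 mg/L.
Outfall 2: combined Q = 68.70 m³/s; C = (61.20·0.7633 + 7.500·3.080)/68.70 = 1.016 mg/L.

1.02 mg/L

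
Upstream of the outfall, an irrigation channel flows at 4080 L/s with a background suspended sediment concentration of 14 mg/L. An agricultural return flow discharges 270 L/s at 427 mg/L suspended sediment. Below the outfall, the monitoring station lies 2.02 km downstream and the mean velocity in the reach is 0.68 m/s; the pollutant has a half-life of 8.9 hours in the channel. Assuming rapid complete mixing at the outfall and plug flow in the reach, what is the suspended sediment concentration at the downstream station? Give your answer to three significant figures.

37.2 mg/L

Conservation of mass: C = (4080·14.00 + 270.0·427.0) / 4350 = 172400/4350 = 39.63 mg/L.
Travel time t = 2.02·1000 / 0.68 = 2971 s = 0.8252 h.
Half-life 8.9 h → k = ln 2 / 8.9 = 0.07788 h⁻¹ = 1.869 d⁻¹.
First-order decay: C = 39.63·exp(−k·t) = 39.63·0.9378 = 37.17 mg/L.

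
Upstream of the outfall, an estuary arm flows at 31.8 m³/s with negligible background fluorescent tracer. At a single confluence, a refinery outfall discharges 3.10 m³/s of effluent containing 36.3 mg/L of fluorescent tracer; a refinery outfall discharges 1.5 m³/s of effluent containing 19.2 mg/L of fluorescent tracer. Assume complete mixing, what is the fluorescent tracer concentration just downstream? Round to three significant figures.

3.88 mg/L

Mixed concentration C = ΣQC/ΣQ = (31.80·0 + 3.100·36.30 + 1.500·19.20) / 36.40 = 141.3/36.40 = 3.883 mg/L.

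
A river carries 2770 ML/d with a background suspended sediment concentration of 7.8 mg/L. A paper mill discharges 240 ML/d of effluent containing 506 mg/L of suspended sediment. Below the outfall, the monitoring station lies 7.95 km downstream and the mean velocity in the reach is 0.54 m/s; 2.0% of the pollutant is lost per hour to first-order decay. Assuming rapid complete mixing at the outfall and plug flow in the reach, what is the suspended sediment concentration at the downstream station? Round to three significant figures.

Mass balance: C = (2770·7.800 + 240.0·506.0) / 3010 = 143000/3010 = 47.52 mg/L.
Travel time t = 7.95·1000 / 0.54 = 14720 s = 4.090 h.
2.0%/h lost → k = −ln(1 − 0.02) = 0.02020 h⁻¹.
After decay, C = 47.52 × e^(−kt) = 47.52 × 0.9207 = 43.76 mg/L.

43.8 mg/L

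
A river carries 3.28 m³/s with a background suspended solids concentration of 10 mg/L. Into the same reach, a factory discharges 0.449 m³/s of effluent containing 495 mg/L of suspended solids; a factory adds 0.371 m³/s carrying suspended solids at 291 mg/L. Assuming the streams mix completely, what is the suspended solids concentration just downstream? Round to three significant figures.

Mass balance: C = (3.280·10.00 + 0.4490·495.0 + 0.3710·291.0) / 4.100 = 363.0/4.100 = 88.54 mg/L.

88.5 mg/L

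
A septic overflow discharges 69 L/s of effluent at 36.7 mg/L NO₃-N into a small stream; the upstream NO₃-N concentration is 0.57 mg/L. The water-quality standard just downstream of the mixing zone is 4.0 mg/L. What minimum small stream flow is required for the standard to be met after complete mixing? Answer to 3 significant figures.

658 L/s

Set C_mix = 4.0: (Q·0.5700 + 69.00·36.70) / (Q + 69.00) = 4.0
→ Q = 69.00·(36.70 − 4.0)/(4.0 − 0.5700) = 657.8 L/s.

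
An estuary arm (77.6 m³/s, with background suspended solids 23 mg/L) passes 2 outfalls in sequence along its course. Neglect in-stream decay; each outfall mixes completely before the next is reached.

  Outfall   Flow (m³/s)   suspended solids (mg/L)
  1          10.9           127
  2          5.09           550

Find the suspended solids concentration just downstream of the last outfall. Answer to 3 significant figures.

Below outfall 1: Q → 88.50 m³/s, C = (77.60·23.00 + 10.90·127.0)/88.50 = 35.81 mg/L.
Below outfall 2: Q → 93.59 m³/s, C = (88.50·35.81 + 5.090·550.0)/93.59 = 63.77 mg/L.

63.8 mg/L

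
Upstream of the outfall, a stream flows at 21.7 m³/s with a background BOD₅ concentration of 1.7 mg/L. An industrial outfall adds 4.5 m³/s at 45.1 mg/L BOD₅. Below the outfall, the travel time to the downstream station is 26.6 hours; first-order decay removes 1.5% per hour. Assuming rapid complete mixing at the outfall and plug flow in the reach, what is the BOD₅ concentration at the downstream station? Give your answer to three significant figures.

After mixing, C = (21.70·1.700 + 4.500·45.10) / 26.20 = 239.8/26.20 = 9.154 mg/L.
1.5%/h lost → k = −ln(1 − 0.015) = 0.01511 h⁻¹.
First-order decay: C = 9.154·exp(−k·t) = 9.154·0.6690 = 6.124 mg/L.

6.12 mg/L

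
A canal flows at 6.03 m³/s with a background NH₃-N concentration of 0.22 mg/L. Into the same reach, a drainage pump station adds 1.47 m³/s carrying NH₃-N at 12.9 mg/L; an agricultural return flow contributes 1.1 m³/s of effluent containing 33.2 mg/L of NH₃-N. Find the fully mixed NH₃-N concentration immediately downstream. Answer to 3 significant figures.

6.61 mg/L

Mixed concentration C = ΣQC/ΣQ = (6.030·0.2200 + 1.470·12.90 + 1.100·33.20) / 8.600 = 56.81/8.600 = 6.606 mg/L.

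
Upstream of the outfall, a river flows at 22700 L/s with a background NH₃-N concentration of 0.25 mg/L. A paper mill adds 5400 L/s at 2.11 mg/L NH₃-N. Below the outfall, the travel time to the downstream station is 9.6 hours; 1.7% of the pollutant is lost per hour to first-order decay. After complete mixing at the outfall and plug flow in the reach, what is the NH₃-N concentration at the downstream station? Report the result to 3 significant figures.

After mixing, C = (22700·0.2500 + 5400·2.110) / 28100 = 17070/28100 = 0.6074 mg/L.
1.7%/h lost → k = −ln(1 − 0.017) = 0.01715 h⁻¹.
Decay over the reach: 0.6074·exp(−kt) = 0.6074·0.8482 = 0.5152 mg/L.

0.515 mg/L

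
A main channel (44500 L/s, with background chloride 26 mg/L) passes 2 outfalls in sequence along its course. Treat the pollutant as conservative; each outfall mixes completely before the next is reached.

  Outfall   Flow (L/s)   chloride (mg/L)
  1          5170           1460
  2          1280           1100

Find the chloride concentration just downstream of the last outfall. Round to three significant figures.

Outfall 1: combined Q = 49670 L/s; C = (44500·26.00 + 5170·1460)/49670 = 175.3 mg/L.
Outfall 2: combined Q = 50950 L/s; C = (49670·175.3 + 1280·1100)/50950 = 198.5 mg/L.

198 mg/L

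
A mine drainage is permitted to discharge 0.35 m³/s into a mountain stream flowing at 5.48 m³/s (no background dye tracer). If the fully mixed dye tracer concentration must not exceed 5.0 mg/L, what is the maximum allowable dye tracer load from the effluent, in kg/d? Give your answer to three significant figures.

Mass balance at the limit: 5.480·0 + 0.3500·Cₑ = 5.830·5.0 → Cₑ = 83.29 mg/L.
Load = 0.3500 m³/s × 83.29 g/m³ × 86 400 s/d = 2519 kg/d.

2520 kg/d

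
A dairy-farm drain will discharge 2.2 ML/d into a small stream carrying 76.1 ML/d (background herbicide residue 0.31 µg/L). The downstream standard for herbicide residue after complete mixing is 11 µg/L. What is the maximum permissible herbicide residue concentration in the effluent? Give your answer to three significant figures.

381 µg/L

At the limit, (Qr·Cr + Qe·Cₑ)/(Qr + Qe) = 11:
Cₑ = (78.30·11 − 76.10·0.3100) / 2.200 = 380.8 µg/L.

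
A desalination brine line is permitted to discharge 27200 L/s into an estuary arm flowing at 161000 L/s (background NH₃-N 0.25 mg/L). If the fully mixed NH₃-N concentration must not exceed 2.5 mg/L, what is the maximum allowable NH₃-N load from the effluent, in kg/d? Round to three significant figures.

Mass balance at the limit: 161000·0.2500 + 27200·Cₑ = 188200·2.5 → Cₑ = 15.82 mg/L.
27200 L/s = 27.20 m³/s. Load = 27.20 m³/s × 15.82 g/m³ × 86 400 s/d = 37170 kg/d.

37200 kg/d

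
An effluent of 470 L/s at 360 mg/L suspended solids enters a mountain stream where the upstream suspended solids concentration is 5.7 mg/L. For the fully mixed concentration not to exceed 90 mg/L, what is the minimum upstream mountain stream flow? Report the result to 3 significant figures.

1510 L/s

Set C_mix = 90: (Q·5.700 + 470.0·360.0) / (Q + 470.0) = 90
→ Q = 470.0·(360.0 − 90)/(90 − 5.700) = 1505 L/s.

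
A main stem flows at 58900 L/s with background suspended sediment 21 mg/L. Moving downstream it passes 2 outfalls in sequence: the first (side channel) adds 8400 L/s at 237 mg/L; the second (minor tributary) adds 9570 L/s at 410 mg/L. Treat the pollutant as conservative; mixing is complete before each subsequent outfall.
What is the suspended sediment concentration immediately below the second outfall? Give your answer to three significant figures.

Below outfall 1: Q → 67300 L/s, C = (58900·21.00 + 8400·237.0)/67300 = 47.96 mg/L.
Below outfall 2: Q → 76870 L/s, C = (67300·47.96 + 9570·410.0)/76870 = 93.03 mg/L.

93.0 mg/L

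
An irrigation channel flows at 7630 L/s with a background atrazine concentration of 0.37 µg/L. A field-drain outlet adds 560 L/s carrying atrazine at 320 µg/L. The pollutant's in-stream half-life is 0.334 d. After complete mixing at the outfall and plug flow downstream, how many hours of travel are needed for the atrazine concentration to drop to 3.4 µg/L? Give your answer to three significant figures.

Conservation of mass: C = (7630·0.3700 + 560.0·320.0) / 8190 = 182000/8190 = 22.23 µg/L.
Half-life 0.334 d → k = ln 2 / 0.334 = 2.075 d⁻¹.
22.23·exp(−k·t) = 3.4 → t = ln(22.23/3.4)/k = 78160 s = 21.71 h.

21.7 h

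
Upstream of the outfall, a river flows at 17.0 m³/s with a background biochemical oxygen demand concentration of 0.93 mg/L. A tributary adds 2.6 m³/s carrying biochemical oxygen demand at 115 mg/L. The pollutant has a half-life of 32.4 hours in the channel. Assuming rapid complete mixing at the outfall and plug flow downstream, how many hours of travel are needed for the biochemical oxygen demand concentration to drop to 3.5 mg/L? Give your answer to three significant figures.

Mixed concentration C = ΣQC/ΣQ = (17.00·0.9300 + 2.600·115.0) / 19.60 = 314.8/19.60 = 16.06 mg/L.
Half-life 32.4 h → k = ln 2 / 32.4 = 0.02139 h⁻¹ = 0.5134 d⁻¹.
16.06·exp(−k·t) = 3.5 → t = ln(16.06/3.5)/k = 256400 s = 71.22 h.

71.2 h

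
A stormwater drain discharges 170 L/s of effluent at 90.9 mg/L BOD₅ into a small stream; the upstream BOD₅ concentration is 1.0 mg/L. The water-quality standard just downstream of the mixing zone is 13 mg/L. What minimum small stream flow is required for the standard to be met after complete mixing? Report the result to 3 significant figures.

Set C_mix = 13: (Q·1.000 + 170.0·90.90) / (Q + 170.0) = 13
→ Q = 170.0·(90.90 − 13)/(13 − 1.000) = 1104 L/s.

1100 L/s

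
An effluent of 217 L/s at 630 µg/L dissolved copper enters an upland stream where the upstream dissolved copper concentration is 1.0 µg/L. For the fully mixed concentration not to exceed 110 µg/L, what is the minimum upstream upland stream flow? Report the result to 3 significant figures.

Set C_mix = 110: (Q·1.000 + 217.0·630.0) / (Q + 217.0) = 110
→ Q = 217.0·(630.0 − 110)/(110 − 1.000) = 1035 L/s.

1040 L/s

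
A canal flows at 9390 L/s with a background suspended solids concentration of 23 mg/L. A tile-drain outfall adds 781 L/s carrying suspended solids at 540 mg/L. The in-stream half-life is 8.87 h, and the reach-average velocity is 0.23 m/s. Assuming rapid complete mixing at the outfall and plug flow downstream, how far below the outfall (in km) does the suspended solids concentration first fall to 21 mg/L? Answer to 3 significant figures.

11.6 km

Flow-weighted average: C = (9390·23.00 + 781.0·540.0) / 10170 = 637700/10170 = 62.70 mg/L.
Half-life 8.87 h → k = ln 2 / 8.87 = 0.07815 h⁻¹ = 1.875 d⁻¹.
Set 62.70·exp(−k·t) = 21 → t = ln(62.70/21)/k = 50390 s = 14.00 h.
Distance = v·t = 0.23·50390 = 11590 m = 11.59 km.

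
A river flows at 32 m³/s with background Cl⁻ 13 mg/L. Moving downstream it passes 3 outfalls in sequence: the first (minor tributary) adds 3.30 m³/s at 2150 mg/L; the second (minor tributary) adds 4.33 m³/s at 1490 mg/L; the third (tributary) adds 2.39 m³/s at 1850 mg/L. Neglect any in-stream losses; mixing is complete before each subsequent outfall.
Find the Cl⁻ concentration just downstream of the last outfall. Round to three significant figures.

After outfall 1: Q = 32.00 + 3.300 = 35.30 m³/s; C = (32.00·13.00 + 3.300·2150)/35.30 = 212.8 mg/L.
After outfall 2: Q = 35.30 + 4.330 = 39.63 m³/s; C = (35.30·212.8 + 4.330·1490)/39.63 = 352.3 mg/L.
After outfall 3: Q = 39.63 + 2.390 = 42.02 m³/s; C = (39.63·352.3 + 2.390·1850)/42.02 = 437.5 mg/L.

438 mg/L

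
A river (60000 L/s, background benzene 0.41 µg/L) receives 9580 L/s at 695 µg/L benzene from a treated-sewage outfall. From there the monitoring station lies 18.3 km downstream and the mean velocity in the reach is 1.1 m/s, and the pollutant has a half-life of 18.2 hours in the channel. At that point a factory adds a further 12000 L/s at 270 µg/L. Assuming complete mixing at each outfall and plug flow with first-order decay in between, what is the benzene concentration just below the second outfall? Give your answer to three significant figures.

108 µg/L

Mass balance: C = (60000·0.4100 + 9580·695.0) / 69580 = 6683000/69580 = 96.04 µg/L; combined flow 69580 L/s.
Travel time t = 18.3·1000 / 1.1 = 16640 s = 4.621 h.
Half-life 18.2 h → k = ln 2 / 18.2 = 0.03809 h⁻¹ = 0.9140 d⁻¹.
After decay, C = 96.04 × e^(−kt) = 96.04 × 0.8386 = 80.54 µg/L.
At the second outfall, C = (69580·80.54 + 12000·270.0) / (69580 + 12000) = 108.4 µg/L.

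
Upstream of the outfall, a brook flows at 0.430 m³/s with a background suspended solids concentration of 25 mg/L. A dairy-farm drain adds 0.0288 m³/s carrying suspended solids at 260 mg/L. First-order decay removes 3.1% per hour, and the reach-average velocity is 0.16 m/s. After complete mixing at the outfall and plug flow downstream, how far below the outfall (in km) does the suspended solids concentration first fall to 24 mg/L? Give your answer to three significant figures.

9.23 km

After mixing, C = (0.4300·25.00 + 0.02880·260.0) / 0.4588 = 18.24/0.4588 = 39.75 mg/L.
3.1%/h lost → k = −ln(1 − 0.031) = 0.03149 h⁻¹.
Set 39.75·exp(−k·t) = 24 → t = ln(39.75/24)/k = 57690 s = 16.02 h.
Distance = v·t = 0.16·57690 = 9230 m = 9.230 km.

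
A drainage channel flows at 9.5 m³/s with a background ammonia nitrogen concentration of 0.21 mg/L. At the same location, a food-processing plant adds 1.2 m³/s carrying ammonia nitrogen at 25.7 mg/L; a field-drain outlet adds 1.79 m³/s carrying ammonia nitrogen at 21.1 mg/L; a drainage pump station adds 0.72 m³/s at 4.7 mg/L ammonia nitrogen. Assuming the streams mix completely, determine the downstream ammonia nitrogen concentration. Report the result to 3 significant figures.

Flow-weighted average: C = (9.500·0.2100 + 1.200·25.70 + 1.790·21.10 + 0.7200·4.700) / 13.21 = 73.99/13.21 = 5.601 mg/L.

5.60 mg/L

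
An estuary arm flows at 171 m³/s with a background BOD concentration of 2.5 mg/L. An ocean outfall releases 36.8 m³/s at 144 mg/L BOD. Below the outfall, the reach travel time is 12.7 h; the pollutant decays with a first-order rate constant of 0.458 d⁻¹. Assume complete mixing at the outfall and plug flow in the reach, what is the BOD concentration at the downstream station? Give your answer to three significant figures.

21.6 mg/L

Conservation of mass: C = (171.0·2.500 + 36.80·144.0) / 207.8 = 5727/207.8 = 27.56 mg/L.
Applying C = C₀e^(−kt): 27.56 × 0.7848 = 21.63 mg/L.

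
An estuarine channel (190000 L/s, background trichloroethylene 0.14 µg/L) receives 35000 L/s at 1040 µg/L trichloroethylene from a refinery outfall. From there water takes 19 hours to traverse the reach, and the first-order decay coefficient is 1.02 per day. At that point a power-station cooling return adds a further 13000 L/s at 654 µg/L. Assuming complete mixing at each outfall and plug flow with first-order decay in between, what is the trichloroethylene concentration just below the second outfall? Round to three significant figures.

104 µg/L

Mass balance: C = (190000·0.1400 + 35000·1040) / 225000 = 36430000/225000 = 161.9 µg/L; combined flow 225000 L/s.
Decay over the reach: 161.9·exp(−kt) = 161.9·0.4460 = 72.20 µg/L.
At the second outfall, C = (225000·72.20 + 13000·654.0) / (225000 + 13000) = 104.0 µg/L.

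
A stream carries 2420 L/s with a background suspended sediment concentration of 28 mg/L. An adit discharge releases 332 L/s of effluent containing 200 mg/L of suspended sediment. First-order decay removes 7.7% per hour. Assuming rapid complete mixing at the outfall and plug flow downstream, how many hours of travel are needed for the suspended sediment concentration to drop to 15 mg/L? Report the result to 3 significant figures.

After mixing, C = (2420·28.00 + 332.0·200.0) / 2752 = 134200/2752 = 48.75 mg/L.
7.7%/h lost → k = −ln(1 − 0.077) = 0.08013 h⁻¹.
48.75·exp(−k·t) = 15 → t = ln(48.75/15)/k = 52960 s = 14.71 h.

14.7 h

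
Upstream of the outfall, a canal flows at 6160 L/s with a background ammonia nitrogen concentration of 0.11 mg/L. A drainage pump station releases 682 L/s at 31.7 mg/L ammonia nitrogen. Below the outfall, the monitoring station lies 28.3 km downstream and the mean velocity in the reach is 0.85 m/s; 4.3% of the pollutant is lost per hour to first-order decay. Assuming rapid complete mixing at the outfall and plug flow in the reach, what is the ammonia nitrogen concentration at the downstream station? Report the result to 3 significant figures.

2.17 mg/L

Conservation of mass: C = (6160·0.1100 + 682.0·31.70) / 6842 = 22300/6842 = 3.259 mg/L.
Travel time t = 28.3·1000 / 0.85 = 33290 s = 9.248 h.
4.3%/h lost → k = −ln(1 − 0.043) = 0.04395 h⁻¹.
Applying C = C₀e^(−kt): 3.259 × 0.6660 = 2.170 mg/L.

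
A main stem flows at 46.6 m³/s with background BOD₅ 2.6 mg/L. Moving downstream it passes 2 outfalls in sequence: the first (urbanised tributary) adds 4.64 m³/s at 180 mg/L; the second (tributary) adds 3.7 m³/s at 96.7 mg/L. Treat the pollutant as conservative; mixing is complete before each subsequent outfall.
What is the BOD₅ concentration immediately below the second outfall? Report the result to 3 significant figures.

After outfall 1: Q = 46.60 + 4.640 = 51.24 m³/s; C = (46.60·2.600 + 4.640·180.0)/51.24 = 18.66 mg/L.
After outfall 2: Q = 51.24 + 3.700 = 54.94 m³/s; C = (51.24·18.66 + 3.700·96.70)/54.94 = 23.92 mg/L.

23.9 mg/L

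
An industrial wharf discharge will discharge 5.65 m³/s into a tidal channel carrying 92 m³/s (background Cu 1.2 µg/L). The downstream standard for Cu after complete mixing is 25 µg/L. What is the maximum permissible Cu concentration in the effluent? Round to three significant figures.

At the limit, (Qr·Cr + Qe·Cₑ)/(Qr + Qe) = 25:
Cₑ = (97.65·25 − 92.00·1.200) / 5.650 = 412.5 µg/L.

413 µg/L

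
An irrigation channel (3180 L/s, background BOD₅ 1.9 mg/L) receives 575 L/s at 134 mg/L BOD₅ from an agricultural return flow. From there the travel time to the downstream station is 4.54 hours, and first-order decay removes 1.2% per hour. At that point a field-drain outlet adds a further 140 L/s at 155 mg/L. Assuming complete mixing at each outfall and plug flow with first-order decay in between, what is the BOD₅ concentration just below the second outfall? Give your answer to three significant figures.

25.8 mg/L

Conservation of mass: C = (3180·1.900 + 575.0·134.0) / 3755 = 83090/3755 = 22.13 mg/L; combined flow 3755 L/s.
1.2%/h lost → k = −ln(1 − 0.012) = 0.01207 h⁻¹.
Applying C = C₀e^(−kt): 22.13 × 0.9467 = 20.95 mg/L.
Second outfall: C = (3755·20.95 + 140.0·155.0)/3895 = 25.77 mg/L.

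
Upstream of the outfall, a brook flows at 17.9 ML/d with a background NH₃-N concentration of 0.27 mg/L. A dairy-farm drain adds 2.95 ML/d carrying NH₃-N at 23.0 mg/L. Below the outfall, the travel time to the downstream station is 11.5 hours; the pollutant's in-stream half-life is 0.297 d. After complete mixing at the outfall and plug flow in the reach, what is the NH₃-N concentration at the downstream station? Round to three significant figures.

1.14 mg/L

Mass balance: C = (17.90·0.2700 + 2.950·23.00) / 20.85 = 72.68/20.85 = 3.486 mg/L.
Half-life 0.297 d → k = ln 2 / 0.297 = 2.334 d⁻¹.
After decay, C = 3.486 × e^(−kt) = 3.486 × 0.3268 = 1.139 mg/L.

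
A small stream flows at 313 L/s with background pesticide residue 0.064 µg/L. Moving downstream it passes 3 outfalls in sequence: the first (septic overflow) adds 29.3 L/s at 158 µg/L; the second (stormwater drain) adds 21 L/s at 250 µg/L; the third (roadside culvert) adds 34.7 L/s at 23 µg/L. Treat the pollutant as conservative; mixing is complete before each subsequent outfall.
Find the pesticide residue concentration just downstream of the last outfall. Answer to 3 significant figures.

26.9 µg/L

After outfall 1: Q = 313.0 + 29.30 = 342.3 L/s; C = (313.0·0.06400 + 29.30·158.0)/342.3 = 13.58 µg/L.
After outfall 2: Q = 342.3 + 21.00 = 363.3 L/s; C = (342.3·13.58 + 21.00·250.0)/363.3 = 27.25 µg/L.
After outfall 3: Q = 363.3 + 34.70 = 398.0 L/s; C = (363.3·27.25 + 34.70·23.00)/398.0 = 26.88 µg/L.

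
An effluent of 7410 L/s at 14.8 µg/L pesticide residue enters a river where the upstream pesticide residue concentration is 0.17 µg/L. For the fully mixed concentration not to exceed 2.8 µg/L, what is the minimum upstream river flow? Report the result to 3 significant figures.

33800 L/s

Set C_mix = 2.8: (Q·0.1700 + 7410·14.80) / (Q + 7410) = 2.8
→ Q = 7410·(14.80 − 2.8)/(2.8 − 0.1700) = 33810 L/s.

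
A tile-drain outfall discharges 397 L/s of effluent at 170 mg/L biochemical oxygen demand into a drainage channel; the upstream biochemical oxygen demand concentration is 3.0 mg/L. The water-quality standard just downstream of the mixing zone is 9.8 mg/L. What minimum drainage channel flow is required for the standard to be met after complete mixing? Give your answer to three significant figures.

Set C_mix = 9.8: (Q·3.000 + 397.0·170.0) / (Q + 397.0) = 9.8
→ Q = 397.0·(170.0 − 9.8)/(9.8 − 3.000) = 9353 L/s.

9350 L/s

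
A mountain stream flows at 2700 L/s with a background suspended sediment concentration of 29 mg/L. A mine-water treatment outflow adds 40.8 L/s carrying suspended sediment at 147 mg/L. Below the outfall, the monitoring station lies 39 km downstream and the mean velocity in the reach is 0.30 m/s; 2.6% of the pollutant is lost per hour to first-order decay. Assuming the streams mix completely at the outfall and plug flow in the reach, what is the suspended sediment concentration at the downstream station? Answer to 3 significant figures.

Flow-weighted average: C = (2700·29.00 + 40.80·147.0) / 2741 = 84300/2741 = 30.76 mg/L.
Travel time t = 39·1000 / 0.30 = 130000 s = 36.11 h.
2.6%/h lost → k = −ln(1 − 0.026) = 0.02634 h⁻¹.
After decay, C = 30.76 × e^(−kt) = 30.76 × 0.3862 = 11.88 mg/L.

11.9 mg/L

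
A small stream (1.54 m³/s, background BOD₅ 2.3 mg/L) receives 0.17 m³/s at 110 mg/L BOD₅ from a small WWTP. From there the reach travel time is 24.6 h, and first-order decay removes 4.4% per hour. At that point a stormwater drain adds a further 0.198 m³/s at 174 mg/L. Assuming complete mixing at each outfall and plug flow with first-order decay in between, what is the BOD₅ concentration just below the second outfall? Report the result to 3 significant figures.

After mixing, C = (1.540·2.300 + 0.1700·110.0) / 1.710 = 22.24/1.710 = 13.01 mg/L; combined flow 1.710 m³/s.
4.4%/h lost → k = −ln(1 − 0.044) = 0.04500 h⁻¹.
Applying C = C₀e^(−kt): 13.01 × 0.3306 = 4.300 mg/L.
At the second outfall, C = (1.710·4.300 + 0.1980·174.0) / (1.710 + 0.1980) = 21.91 mg/L.

21.9 mg/L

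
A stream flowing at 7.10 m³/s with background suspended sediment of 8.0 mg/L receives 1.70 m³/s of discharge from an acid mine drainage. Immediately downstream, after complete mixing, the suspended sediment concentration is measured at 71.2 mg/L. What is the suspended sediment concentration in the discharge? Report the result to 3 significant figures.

335 mg/L

Mass balance: 7.100·8.000 + 1.700·Cₑ = 8.800·71.20
→ Cₑ = (8.800·71.20 − 7.100·8.000) / 1.700 = 335.2 mg/L.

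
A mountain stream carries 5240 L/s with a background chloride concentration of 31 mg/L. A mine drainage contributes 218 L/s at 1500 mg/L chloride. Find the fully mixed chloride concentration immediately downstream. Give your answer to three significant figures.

89.7 mg/L

Mixed concentration C = ΣQC/ΣQ = (5240·31.00 + 218.0·1500) / 5458 = 489400/5458 = 89.67 mg/L.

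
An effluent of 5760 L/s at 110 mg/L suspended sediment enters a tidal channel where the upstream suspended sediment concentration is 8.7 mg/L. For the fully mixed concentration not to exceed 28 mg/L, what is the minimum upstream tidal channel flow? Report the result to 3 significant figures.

24500 L/s

Set C_mix = 28: (Q·8.700 + 5760·110.0) / (Q + 5760) = 28
→ Q = 5760·(110.0 − 28)/(28 − 8.700) = 24470 L/s.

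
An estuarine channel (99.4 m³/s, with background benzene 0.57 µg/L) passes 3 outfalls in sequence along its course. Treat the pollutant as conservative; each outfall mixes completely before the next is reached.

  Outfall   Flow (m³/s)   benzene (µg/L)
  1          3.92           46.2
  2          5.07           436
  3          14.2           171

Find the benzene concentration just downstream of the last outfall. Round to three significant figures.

Below outfall 1: Q → 103.3 m³/s, C = (99.40·0.5700 + 3.920·46.20)/103.3 = 2.301 µg/L.
Below outfall 2: Q → 108.4 m³/s, C = (103.3·2.301 + 5.070·436.0)/108.4 = 22.59 µg/L.
Below outfall 3: Q → 122.6 m³/s, C = (108.4·22.59 + 14.20·171.0)/122.6 = 39.78 µg/L.

39.8 µg/L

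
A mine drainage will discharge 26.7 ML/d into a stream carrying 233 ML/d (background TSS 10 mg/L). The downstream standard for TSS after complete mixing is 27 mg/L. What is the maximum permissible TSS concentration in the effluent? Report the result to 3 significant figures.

At the limit, (Qr·Cr + Qe·Cₑ)/(Qr + Qe) = 27:
Cₑ = (259.7·27 − 233.0·10.00) / 26.70 = 175.4 mg/L.

175 mg/L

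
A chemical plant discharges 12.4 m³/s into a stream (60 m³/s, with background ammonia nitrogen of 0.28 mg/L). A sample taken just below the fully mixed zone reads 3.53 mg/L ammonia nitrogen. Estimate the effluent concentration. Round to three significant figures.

19.3 mg/L

Mass balance: 60.00·0.2800 + 12.40·Cₑ = 72.40·3.530
→ Cₑ = (72.40·3.530 − 60.00·0.2800) / 12.40 = 19.26 mg/L.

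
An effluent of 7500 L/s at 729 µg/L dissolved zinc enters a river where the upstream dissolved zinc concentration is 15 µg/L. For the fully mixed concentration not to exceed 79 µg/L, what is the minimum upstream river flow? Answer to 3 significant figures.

Set C_mix = 79: (Q·15.00 + 7500·729.0) / (Q + 7500) = 79
→ Q = 7500·(729.0 − 79)/(79 − 15.00) = 76170 L/s.

76200 L/s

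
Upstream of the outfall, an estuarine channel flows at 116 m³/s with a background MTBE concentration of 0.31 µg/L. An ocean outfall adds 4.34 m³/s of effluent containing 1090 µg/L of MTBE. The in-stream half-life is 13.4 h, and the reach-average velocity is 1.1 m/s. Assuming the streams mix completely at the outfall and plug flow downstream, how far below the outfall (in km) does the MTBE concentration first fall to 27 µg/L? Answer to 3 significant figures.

Conservation of mass: C = (116.0·0.3100 + 4.340·1090) / 120.3 = 4767/120.3 = 39.61 µg/L.
Half-life 13.4 h → k = ln 2 / 13.4 = 0.05173 h⁻¹ = 1.241 d⁻¹.
Set 39.61·exp(−k·t) = 27 → t = ln(39.61/27)/k = 26670 s = 7.408 h.
Distance = v·t = 1.1·26670 = 29340 m = 29.34 km.

29.3 km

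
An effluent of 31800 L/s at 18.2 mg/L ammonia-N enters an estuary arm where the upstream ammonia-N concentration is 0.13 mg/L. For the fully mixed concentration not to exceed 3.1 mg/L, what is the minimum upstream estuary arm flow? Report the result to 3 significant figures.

Set C_mix = 3.1: (Q·0.1300 + 31800·18.20) / (Q + 31800) = 3.1
→ Q = 31800·(18.20 − 3.1)/(3.1 − 0.1300) = 161700 L/s.

162000 L/s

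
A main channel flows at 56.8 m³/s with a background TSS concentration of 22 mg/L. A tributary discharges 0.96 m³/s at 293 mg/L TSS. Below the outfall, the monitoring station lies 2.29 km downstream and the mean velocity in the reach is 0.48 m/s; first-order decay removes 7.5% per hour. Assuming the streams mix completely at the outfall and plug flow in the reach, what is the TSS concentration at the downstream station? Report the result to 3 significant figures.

23.9 mg/L

Mixed concentration C = ΣQC/ΣQ = (56.80·22.00 + 0.9600·293.0) / 57.76 = 1531/57.76 = 26.50 mg/L.
Travel time t = 2.29·1000 / 0.48 = 4771 s = 1.325 h.
7.5%/h lost → k = −ln(1 − 0.075) = 0.07796 h⁻¹.
First-order decay: C = 26.50·exp(−k·t) = 26.50·0.9018 = 23.90 mg/L.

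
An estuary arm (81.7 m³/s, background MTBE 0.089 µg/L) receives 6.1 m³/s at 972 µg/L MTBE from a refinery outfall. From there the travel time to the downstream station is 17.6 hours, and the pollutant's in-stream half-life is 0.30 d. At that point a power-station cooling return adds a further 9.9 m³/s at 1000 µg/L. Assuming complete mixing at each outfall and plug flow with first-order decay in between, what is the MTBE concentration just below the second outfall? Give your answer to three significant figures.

Mass balance: C = (81.70·0.08900 + 6.100·972.0) / 87.80 = 5936/87.80 = 67.61 µg/L; combined flow 87.80 m³/s.
Half-life 0.30 d → k = ln 2 / 0.30 = 2.310 d⁻¹.
Applying C = C₀e^(−kt): 67.61 × 0.1837 = 12.42 µg/L.
Second outfall: C = (87.80·12.42 + 9.900·1000)/97.70 = 112.5 µg/L.

112 µg/L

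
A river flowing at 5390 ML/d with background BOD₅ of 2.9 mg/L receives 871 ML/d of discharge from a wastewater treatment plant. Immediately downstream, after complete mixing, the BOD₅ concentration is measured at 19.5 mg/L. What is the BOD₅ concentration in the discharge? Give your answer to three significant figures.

Mass balance: 5390·2.900 + 871.0·Cₑ = 6261·19.50
→ Cₑ = (6261·19.50 − 5390·2.900) / 871.0 = 122.2 mg/L.

122 mg/L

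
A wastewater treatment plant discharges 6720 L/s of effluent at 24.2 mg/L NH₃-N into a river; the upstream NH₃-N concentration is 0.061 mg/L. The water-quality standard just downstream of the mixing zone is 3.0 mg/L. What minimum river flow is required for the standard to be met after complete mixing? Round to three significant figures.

Set C_mix = 3.0: (Q·0.06100 + 6720·24.20) / (Q + 6720) = 3.0
→ Q = 6720·(24.20 − 3.0)/(3.0 − 0.06100) = 48470 L/s.

48500 L/s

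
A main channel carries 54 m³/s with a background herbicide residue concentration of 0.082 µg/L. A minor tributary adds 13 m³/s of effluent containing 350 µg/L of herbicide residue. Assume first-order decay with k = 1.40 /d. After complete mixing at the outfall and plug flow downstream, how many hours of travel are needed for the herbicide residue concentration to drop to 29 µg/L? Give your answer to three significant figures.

14.6 h

Mass balance: C = (54.00·0.08200 + 13.00·350.0) / 67.00 = 4554/67.00 = 67.98 µg/L.
67.98·exp(−k·t) = 29 → t = ln(67.98/29)/k = 52570 s = 14.60 h.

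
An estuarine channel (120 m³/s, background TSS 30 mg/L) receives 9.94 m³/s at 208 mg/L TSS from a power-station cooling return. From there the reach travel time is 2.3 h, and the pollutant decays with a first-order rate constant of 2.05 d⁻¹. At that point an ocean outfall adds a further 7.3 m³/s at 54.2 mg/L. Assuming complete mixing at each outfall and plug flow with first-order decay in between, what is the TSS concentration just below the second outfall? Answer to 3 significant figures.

Mass balance: C = (120.0·30.00 + 9.940·208.0) / 129.9 = 5668/129.9 = 43.62 mg/L; combined flow 129.9 m³/s.
First-order decay: C = 43.62·exp(−k·t) = 43.62·0.8216 = 35.84 mg/L.
Second outfall: C = (129.9·35.84 + 7.300·54.20)/137.2 = 36.81 mg/L.

36.8 mg/L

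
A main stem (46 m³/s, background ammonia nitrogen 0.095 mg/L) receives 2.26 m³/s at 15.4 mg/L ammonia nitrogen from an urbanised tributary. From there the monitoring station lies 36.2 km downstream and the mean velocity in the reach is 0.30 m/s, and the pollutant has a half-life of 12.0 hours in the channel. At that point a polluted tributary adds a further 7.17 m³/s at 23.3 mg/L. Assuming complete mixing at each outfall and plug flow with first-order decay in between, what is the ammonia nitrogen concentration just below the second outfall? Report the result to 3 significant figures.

3.12 mg/L

Flow-weighted average: C = (46.00·0.09500 + 2.260·15.40) / 48.26 = 39.17/48.26 = 0.8117 mg/L; combined flow 48.26 m³/s.
Travel time t = 36.2·1000 / 0.30 = 120700 s = 33.52 h.
Half-life 12.0 h → k = ln 2 / 12.0 = 0.05776 h⁻¹ = 1.386 d⁻¹.
First-order decay: C = 0.8117·exp(−k·t) = 0.8117·0.1443 = 0.1171 mg/L.
At the second outfall, C = (48.26·0.1171 + 7.170·23.30) / (48.26 + 7.170) = 3.116 mg/L.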